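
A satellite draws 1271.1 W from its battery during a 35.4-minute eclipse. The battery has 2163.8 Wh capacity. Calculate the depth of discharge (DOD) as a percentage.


E_used = P * t / 60 = 1271.1 * 35.4 / 60 = 749.9490 Wh
DOD = E_used / E_total * 100 = 749.9490 / 2163.8 * 100
DOD = 34.6589 %

34.6589 %


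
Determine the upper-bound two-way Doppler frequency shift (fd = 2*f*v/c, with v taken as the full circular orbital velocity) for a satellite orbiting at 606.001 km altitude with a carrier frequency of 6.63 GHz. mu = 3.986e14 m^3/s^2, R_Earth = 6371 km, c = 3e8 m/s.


r = 6.977001e+06 m
v = sqrt(mu/r) = 7558.4763 m/s (worst-case radial velocity)
f = 6.63 GHz = 6.63e+09 Hz
fd = 2*f*v/c = 2*6.63e+09*7558.4763/3.0e+08
fd = 334084.6516 Hz

334084.6516 Hz


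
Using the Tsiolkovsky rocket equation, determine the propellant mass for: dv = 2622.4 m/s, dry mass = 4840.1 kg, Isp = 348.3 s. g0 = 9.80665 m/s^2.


ve = Isp * g0 = 348.3 * 9.80665 = 3415.656195 m/s
mass ratio = exp(dv/ve) = exp(2622.4/3415.656195) = 2.15493114
m_prop = m_dry * (mr - 1) = 4840.1 * (2.15493114 - 1)
m_prop = 5589.9822 kg

5589.9822 kg


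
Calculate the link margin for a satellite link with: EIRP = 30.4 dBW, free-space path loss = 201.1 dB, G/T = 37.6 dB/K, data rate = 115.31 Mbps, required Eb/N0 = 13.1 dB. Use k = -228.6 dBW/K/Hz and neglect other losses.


C/N0 = EIRP - FSPL + G/T - k = 30.4 - 201.1 + 37.6 - (-228.6)
C/N0 = 95.5000 dB-Hz
R_b = 115.31 Mbps = 1.1531e+08 bps -> 10*log10(R_b) = 80.6187 dB-Hz
Eb/N0 = C/N0 - 10*log10(R_b) = 95.5000 - 80.6187 = 14.8813 dB
Margin = Eb/N0 - Eb/N0_req = 14.8813 - 13.1 = 1.7813 dB (link closes)

1.7813 dB


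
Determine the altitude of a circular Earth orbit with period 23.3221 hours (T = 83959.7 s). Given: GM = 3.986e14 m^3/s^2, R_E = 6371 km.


T = 83959.7 s
r = (mu*T^2/(4*pi^2))^(1/3) = (3.986e14 * 83959.7^2 / (4*pi^2))^(1/3)
r = 4.1441911e+07 m = 41441.9108 km
alt = r - R_E = 41441.9108 - 6371 = 35070.9108 km

35070.9108 km


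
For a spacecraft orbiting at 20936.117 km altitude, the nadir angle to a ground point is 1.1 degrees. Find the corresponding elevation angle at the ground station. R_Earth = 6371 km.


r = R_E + alt = 27307.1170 km
Law of sines in the satellite / Earth-center / ground-point triangle:
  sin(nadir)/R_E = sin(90 + el)/r  =>  cos(el) = (r/R_E)*sin(nadir)
cos(el) = (27307.1170 / 6371.0000) * sin(1.1 deg) = 0.08228328
el = arccos(0.08228328) = 85.2802 deg
(Earth-central angle = 90 - nadir - el = 3.6198 deg)

85.2802 degrees


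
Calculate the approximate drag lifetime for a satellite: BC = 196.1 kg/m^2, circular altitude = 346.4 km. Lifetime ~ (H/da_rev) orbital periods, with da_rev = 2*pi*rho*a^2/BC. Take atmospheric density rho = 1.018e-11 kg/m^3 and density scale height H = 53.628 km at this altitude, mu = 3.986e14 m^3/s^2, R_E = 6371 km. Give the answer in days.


a = R_E + alt = 6717.4000 km = 6.7174e+06 m
da_rev = 2*pi*rho*a^2/BC = 2*pi*1.018e-11*(6.7174e+06)^2/196.1 = 14.718125 m per revolution
N = H/da_rev = 53628.0000 m / 14.718125 m = 3643.6708 revolutions
P = 2*pi*sqrt(a^3/mu) = 5479.1481 s
lifetime = N*P = 3643.6708 * 5479.1481 = 1.9964212e+07 s = 231.0673 days

231.0673 days


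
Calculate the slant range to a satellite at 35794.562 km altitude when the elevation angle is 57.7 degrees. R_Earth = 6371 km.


h = 35794.562 km, el = 57.7 deg
d = -R_E*sin(el) + sqrt((R_E*sin(el))^2 + 2*R_E*h + h^2)
d = -6371.0000*sin(1.0071) + sqrt((6371.0000*0.8452618)^2 + 2*6371.0000*35794.562 + 35794.562^2)
d = 36642.7438 km

36642.7438 km


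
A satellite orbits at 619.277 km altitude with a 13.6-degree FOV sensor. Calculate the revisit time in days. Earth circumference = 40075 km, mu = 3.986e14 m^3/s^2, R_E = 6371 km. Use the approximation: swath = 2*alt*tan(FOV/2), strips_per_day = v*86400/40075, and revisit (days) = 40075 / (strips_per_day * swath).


swath = 2*619.277*tan(0.1186824) = 147.6886 km
v = sqrt(mu/r) = 7551.2953 m/s = 7.5513 km/s
strips/day = v*86400/40075 = 7.5513*86400/40075 = 16.2803
coverage/day = strips * swath = 16.2803 * 147.6886 = 2404.4110 km
revisit = 40075 / 2404.4110 = 16.6673 days

16.6673 days


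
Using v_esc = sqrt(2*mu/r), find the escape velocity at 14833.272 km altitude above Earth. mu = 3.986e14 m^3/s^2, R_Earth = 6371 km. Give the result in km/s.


r = 6371.0 + 14833.272 = 21204.2720 km = 2.1204272e+07 m
v_esc = sqrt(2*mu/r) = sqrt(2*3.986e14 / 2.1204272e+07)
v_esc = 6131.5738 m/s = 6.1316 km/s

6.1316 km/s


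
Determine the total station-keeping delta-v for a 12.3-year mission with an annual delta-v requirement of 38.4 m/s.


dV = rate * years = 38.4 * 12.3
dV = 472.3200 m/s

472.3200 m/s


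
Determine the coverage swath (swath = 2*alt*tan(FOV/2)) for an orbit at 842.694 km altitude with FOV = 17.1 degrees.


FOV = 17.1 deg = 0.2984513 rad
swath = 2 * alt * tan(FOV/2) = 2 * 842.694 * tan(0.1492257)
swath = 2 * 842.694 * 0.1503433
swath = 253.3867 km

253.3867 km


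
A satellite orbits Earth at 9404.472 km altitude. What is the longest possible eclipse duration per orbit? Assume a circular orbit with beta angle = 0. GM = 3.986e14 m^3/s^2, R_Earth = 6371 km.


r = 15775.4720 km
T = 328.6499 min
Eclipse fraction = arcsin(R_E/r)/pi = arcsin(6371.0000/15775.4720)/pi
= arcsin(0.4038548)/pi = 0.1323299
Eclipse duration = 0.1323299 * 328.6499 = 43.4902 min

43.4902 minutes


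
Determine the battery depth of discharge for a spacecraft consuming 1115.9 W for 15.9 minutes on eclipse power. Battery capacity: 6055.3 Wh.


E_used = P * t / 60 = 1115.9 * 15.9 / 60 = 295.7135 Wh
DOD = E_used / E_total * 100 = 295.7135 / 6055.3 * 100
DOD = 4.8835 %

4.8835 %


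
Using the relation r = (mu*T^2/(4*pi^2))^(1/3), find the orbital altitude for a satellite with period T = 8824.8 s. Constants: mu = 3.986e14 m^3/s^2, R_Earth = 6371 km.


T = 8824.8 s
r = (mu*T^2/(4*pi^2))^(1/3) = (3.986e14 * 8824.8^2 / (4*pi^2))^(1/3)
r = 9.2298739e+06 m = 9229.8739 km
alt = r - R_E = 9229.8739 - 6371 = 2858.8739 km

2858.8739 km


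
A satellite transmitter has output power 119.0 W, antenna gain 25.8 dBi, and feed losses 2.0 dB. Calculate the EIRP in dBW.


Pt = 119.0 W = 20.7555 dBW
EIRP = Pt_dBW + Gt - losses = 20.7555 + 25.8 - 2.0 = 44.5555 dBW

44.5555 dBW


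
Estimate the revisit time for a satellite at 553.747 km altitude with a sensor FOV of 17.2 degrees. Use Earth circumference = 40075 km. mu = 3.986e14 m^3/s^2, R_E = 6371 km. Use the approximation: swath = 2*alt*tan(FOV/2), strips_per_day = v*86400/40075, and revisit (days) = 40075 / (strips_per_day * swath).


swath = 2*553.747*tan(0.1500983) = 167.4927 km
v = sqrt(mu/r) = 7586.9407 m/s = 7.5869 km/s
strips/day = v*86400/40075 = 7.5869*86400/40075 = 16.3571
coverage/day = strips * swath = 16.3571 * 167.4927 = 2739.6989 km
revisit = 40075 / 2739.6989 = 14.6275 days

14.6275 days


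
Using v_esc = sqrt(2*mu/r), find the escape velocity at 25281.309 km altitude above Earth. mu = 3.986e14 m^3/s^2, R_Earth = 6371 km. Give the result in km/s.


r = 6371.0 + 25281.309 = 31652.3090 km = 3.1652309e+07 m
v_esc = sqrt(2*mu/r) = sqrt(2*3.986e14 / 3.1652309e+07)
v_esc = 5018.5811 m/s = 5.0186 km/s

5.0186 km/s


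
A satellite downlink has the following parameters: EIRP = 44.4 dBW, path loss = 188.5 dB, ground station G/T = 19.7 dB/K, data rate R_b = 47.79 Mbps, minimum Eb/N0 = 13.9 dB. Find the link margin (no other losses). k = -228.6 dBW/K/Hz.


C/N0 = EIRP - FSPL + G/T - k = 44.4 - 188.5 + 19.7 - (-228.6)
C/N0 = 104.2000 dB-Hz
R_b = 47.79 Mbps = 4.779e+07 bps -> 10*log10(R_b) = 76.7934 dB-Hz
Eb/N0 = C/N0 - 10*log10(R_b) = 104.2000 - 76.7934 = 27.4066 dB
Margin = Eb/N0 - Eb/N0_req = 27.4066 - 13.9 = 13.5066 dB (link closes)

13.5066 dB


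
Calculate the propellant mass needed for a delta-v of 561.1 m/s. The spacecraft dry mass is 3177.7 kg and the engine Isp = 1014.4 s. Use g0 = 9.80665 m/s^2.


ve = Isp * g0 = 1014.4 * 9.80665 = 9947.865760 m/s
mass ratio = exp(dv/ve) = exp(561.1/9947.865760) = 1.05802510
m_prop = m_dry * (mr - 1) = 3177.7 * (1.05802510 - 1)
m_prop = 184.3864 kg

184.3864 kg


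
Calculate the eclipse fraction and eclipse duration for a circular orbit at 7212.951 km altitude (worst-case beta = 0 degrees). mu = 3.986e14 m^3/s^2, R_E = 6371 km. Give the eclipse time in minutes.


r = 13583.9510 km
T = 262.6027 min
Eclipse fraction = arcsin(R_E/r)/pi = arcsin(6371.0000/13583.9510)/pi
= arcsin(0.4690093)/pi = 0.1553889
Eclipse duration = 0.1553889 * 262.6027 = 40.8056 min

40.8056 minutes


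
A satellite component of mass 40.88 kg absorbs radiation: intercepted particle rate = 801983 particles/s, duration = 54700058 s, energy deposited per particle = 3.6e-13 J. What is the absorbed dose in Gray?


Total energy deposited = rate * time * E_per
  = 801983 * 54700058 * 3.6e-13 = 15.7927 J
Dose = E_total / mass = 15.7927 / 40.88
Dose = 0.3863177 Gy

0.3863 Gy


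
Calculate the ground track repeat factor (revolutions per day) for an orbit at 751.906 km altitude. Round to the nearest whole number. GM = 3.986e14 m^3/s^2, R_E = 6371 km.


r = 7.122906e+06 m
T = 2*pi*sqrt(r^3/mu) = 5982.6975 s = 99.7116 min
revs/day = 1440 / 99.7116 = 14.4416
Rounded: 14 revolutions per day

14 revolutions per day


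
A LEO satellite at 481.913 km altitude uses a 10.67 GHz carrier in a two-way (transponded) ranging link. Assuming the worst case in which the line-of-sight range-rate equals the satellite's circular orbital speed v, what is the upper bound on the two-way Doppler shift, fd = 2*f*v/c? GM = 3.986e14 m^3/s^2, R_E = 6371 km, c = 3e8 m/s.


r = 6.852913e+06 m
v = sqrt(mu/r) = 7626.6012 m/s (worst-case radial velocity)
f = 10.67 GHz = 1.067e+10 Hz
fd = 2*f*v/c = 2*1.067e+10*7626.6012/3.0e+08
fd = 542505.5661 Hz

542505.5661 Hz


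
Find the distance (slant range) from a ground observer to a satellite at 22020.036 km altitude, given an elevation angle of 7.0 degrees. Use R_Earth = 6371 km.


h = 22020.036 km, el = 7.0 deg
d = -R_E*sin(el) + sqrt((R_E*sin(el))^2 + 2*R_E*h + h^2)
d = -6371.0000*sin(0.122173) + sqrt((6371.0000*0.1218693)^2 + 2*6371.0000*22020.036 + 22020.036^2)
d = 26901.4339 km

26901.4339 km


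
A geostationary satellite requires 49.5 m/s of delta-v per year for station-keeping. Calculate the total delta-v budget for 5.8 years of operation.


dV = rate * years = 49.5 * 5.8
dV = 287.1000 m/s

287.1000 m/s


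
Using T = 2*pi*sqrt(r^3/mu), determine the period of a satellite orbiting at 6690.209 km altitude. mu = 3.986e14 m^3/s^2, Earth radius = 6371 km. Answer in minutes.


r = 13061.2090 km = 1.3061209e+07 m
T = 2*pi*sqrt(r^3/mu) = 2*pi*sqrt(2.2281793e+21 / 3.986e14)
T = 14855.4663 s = 247.5911 min

247.5911 minutes


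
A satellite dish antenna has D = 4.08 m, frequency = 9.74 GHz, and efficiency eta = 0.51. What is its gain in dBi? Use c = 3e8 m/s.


lambda = c/f = 3e8 / 9.74e+09 = 0.03080082 m
G = eta*(pi*D/lambda)^2 = 0.51*(pi*4.08/0.03080082)^2
G = 88321.3405 (linear)
G = 10*log10(88321.3405) = 49.4607 dBi

49.4607 dBi


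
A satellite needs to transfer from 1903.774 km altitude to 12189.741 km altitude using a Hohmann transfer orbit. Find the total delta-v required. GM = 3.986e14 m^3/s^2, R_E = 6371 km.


r1 = 8274.7740 km = 8.274774e+06 m
r2 = 18560.7410 km = 1.8560741e+07 m
dv1 = sqrt(mu/r1)*(sqrt(2*r2/(r1+r2)) - 1) = 1222.4741 m/s
dv2 = sqrt(mu/r2)*(1 - sqrt(2*r1/(r1+r2))) = 994.9331 m/s
total dv = |dv1| + |dv2| = 1222.4741 + 994.9331 = 2217.4072 m/s = 2.2174 km/s

2.2174 km/s


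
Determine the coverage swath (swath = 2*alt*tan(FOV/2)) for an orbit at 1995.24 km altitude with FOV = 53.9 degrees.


FOV = 53.9 deg = 0.9407325 rad
swath = 2 * alt * tan(FOV/2) = 2 * 1995.24 * tan(0.4703662)
swath = 2 * 1995.24 * 0.5084267
swath = 2028.8666 km

2028.8666 km


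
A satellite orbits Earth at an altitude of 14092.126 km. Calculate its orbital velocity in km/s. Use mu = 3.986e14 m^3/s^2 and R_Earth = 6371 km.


r = R_E + alt = 6371.0 + 14092.126 = 20463.1260 km = 2.0463126e+07 m
v = sqrt(mu/r) = sqrt(3.986e14 / 2.0463126e+07) = 4413.4952 m/s = 4.4135 km/s

4.4135 km/s


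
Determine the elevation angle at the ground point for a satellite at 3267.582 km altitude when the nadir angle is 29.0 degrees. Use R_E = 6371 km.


r = R_E + alt = 9638.5820 km
Law of sines in the satellite / Earth-center / ground-point triangle:
  sin(nadir)/R_E = sin(90 + el)/r  =>  cos(el) = (r/R_E)*sin(nadir)
cos(el) = (9638.5820 / 6371.0000) * sin(29.0 deg) = 0.7334606
el = arccos(0.7334606) = 42.8227 deg
(Earth-central angle = 90 - nadir - el = 18.1773 deg)

42.8227 degrees


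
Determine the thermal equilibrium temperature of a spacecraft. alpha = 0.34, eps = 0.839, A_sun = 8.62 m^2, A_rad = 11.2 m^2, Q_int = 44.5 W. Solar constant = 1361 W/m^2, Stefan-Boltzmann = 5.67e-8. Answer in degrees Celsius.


Numerator = alpha*S*A_sun + Q_int = 0.34*1361*8.62 + 44.5 = 4033.3188 W
Denominator = eps*sigma*A_rad = 0.839*5.67e-8*11.2 = 5.3279856e-07 W/K^4
T^4 = 7.5700633e+09 K^4
T = 294.9680 K = 21.8180 C

21.8180 degrees Celsius


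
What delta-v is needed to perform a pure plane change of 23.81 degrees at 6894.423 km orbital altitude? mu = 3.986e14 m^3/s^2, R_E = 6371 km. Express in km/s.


r = 13265.4230 km = 1.3265423e+07 m
V = sqrt(mu/r) = 5481.6095 m/s
di = 23.81 deg = 0.4155629 rad
dV = 2*V*sin(di/2) = 2*5481.6095*sin(0.2077814)
dV = 2261.5978 m/s = 2.2616 km/s

2.2616 km/s


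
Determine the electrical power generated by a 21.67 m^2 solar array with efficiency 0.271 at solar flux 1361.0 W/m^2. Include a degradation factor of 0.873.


P = area * eta * S * degradation
P = 21.67 * 0.271 * 1361.0 * 0.873
P = 6977.5117 W

6977.5117 W


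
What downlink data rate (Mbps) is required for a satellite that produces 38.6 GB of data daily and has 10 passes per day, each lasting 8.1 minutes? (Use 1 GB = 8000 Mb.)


total contact time = 10 * 8.1 * 60 = 4860.0000 s
data = 38.6 GB = 308800.0000 Mb
rate = 308800.0000 / 4860.0000 = 63.5391 Mbps

63.5391 Mbps


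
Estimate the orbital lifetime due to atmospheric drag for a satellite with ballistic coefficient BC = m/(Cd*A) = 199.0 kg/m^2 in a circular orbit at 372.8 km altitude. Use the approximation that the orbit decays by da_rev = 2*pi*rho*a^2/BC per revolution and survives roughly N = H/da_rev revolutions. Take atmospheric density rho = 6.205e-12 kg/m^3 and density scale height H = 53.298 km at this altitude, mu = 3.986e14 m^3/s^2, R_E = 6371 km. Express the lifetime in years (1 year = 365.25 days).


a = R_E + alt = 6743.8000 km = 6.7438e+06 m
da_rev = 2*pi*rho*a^2/BC = 2*pi*6.205e-12*(6.7438e+06)^2/199.0 = 8.910005 m per revolution
N = H/da_rev = 53298.0000 m / 8.910005 m = 5981.8149 revolutions
P = 2*pi*sqrt(a^3/mu) = 5511.4801 s
lifetime = N*P = 5981.8149 * 5511.4801 = 3.2968654e+07 s = 381.5816 days
years = 381.5816 / 365.25 = 1.0447 years

1.0447 years


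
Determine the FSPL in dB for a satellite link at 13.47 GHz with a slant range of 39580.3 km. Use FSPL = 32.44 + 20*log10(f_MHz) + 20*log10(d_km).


f = 13.47 GHz = 13470.0000 MHz
d = 39580.3 km
FSPL = 32.44 + 20*log10(13470.0000) + 20*log10(39580.3)
FSPL = 32.44 + 82.5874 + 91.9496
FSPL = 206.9769 dB

206.9769 dB


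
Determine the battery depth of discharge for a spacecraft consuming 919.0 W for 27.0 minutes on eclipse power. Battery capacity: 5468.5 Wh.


E_used = P * t / 60 = 919.0 * 27.0 / 60 = 413.5500 Wh
DOD = E_used / E_total * 100 = 413.5500 / 5468.5 * 100
DOD = 7.5624 %

7.5624 %


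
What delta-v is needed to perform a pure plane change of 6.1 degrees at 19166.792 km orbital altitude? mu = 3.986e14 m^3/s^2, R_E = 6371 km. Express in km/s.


r = 25537.7920 km = 2.5537792e+07 m
V = sqrt(mu/r) = 3950.7266 m/s
di = 6.1 deg = 0.1064651 rad
dV = 2*V*sin(di/2) = 2*3950.7266*sin(0.05323254)
dV = 420.4158 m/s = 0.4204158 km/s

0.4204 km/s


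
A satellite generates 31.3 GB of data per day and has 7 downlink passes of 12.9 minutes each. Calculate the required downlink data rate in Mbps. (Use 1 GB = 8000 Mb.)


total contact time = 7 * 12.9 * 60 = 5418.0000 s
data = 31.3 GB = 250400.0000 Mb
rate = 250400.0000 / 5418.0000 = 46.2163 Mbps

46.2163 Mbps


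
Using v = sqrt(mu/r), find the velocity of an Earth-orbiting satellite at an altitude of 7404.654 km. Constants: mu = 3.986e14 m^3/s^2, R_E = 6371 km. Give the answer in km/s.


r = R_E + alt = 6371.0 + 7404.654 = 13775.6540 km = 1.3775654e+07 m
v = sqrt(mu/r) = sqrt(3.986e14 / 1.3775654e+07) = 5379.1361 m/s = 5.3791 km/s

5.3791 km/s


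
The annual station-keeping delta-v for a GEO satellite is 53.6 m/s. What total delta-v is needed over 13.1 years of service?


dV = rate * years = 53.6 * 13.1
dV = 702.1600 m/s

702.1600 m/s


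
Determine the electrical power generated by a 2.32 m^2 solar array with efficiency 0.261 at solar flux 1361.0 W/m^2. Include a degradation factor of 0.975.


P = area * eta * S * degradation
P = 2.32 * 0.261 * 1361.0 * 0.975
P = 803.5099 W

803.5099 W


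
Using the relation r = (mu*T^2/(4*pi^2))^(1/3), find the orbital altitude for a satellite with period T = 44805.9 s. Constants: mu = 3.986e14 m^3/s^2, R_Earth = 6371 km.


T = 44805.9 s
r = (mu*T^2/(4*pi^2))^(1/3) = (3.986e14 * 44805.9^2 / (4*pi^2))^(1/3)
r = 2.7265658e+07 m = 27265.6584 km
alt = r - R_E = 27265.6584 - 6371 = 20894.6584 km

20894.6584 km


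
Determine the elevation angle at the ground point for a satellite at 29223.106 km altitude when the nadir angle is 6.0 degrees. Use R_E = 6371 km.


r = R_E + alt = 35594.1060 km
Law of sines in the satellite / Earth-center / ground-point triangle:
  sin(nadir)/R_E = sin(90 + el)/r  =>  cos(el) = (r/R_E)*sin(nadir)
cos(el) = (35594.1060 / 6371.0000) * sin(6.0 deg) = 0.5839895
el = arccos(0.5839895) = 54.2684 deg
(Earth-central angle = 90 - nadir - el = 29.7316 deg)

54.2684 degrees


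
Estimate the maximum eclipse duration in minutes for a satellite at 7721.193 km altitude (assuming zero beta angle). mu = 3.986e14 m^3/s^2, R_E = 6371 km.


r = 14092.1930 km
T = 277.4775 min
Eclipse fraction = arcsin(R_E/r)/pi = arcsin(6371.0000/14092.1930)/pi
= arcsin(0.4520943)/pi = 0.149323
Eclipse duration = 0.149323 * 277.4775 = 41.4338 min

41.4338 minutes


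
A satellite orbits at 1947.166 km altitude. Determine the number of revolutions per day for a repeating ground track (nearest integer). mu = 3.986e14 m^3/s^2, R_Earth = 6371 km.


r = 8.318166e+06 m
T = 2*pi*sqrt(r^3/mu) = 7550.0981 s = 125.8350 min
revs/day = 1440 / 125.8350 = 11.4436
Rounded: 11 revolutions per day

11 revolutions per day


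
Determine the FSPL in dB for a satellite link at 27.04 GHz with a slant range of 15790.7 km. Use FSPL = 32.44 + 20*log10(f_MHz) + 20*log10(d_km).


f = 27.04 GHz = 27040.0000 MHz
d = 15790.7 km
FSPL = 32.44 + 20*log10(27040.0000) + 20*log10(15790.7)
FSPL = 32.44 + 88.6401 + 83.9680
FSPL = 205.0482 dB

205.0482 dB


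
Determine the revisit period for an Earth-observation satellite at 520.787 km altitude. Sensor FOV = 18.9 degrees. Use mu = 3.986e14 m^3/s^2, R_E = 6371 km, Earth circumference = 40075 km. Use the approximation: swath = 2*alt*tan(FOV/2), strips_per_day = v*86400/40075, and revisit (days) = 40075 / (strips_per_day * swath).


swath = 2*520.787*tan(0.1649336) = 173.3654 km
v = sqrt(mu/r) = 7605.0614 m/s = 7.6051 km/s
strips/day = v*86400/40075 = 7.6051*86400/40075 = 16.3962
coverage/day = strips * swath = 16.3962 * 173.3654 = 2842.5328 km
revisit = 40075 / 2842.5328 = 14.0983 days

14.0983 days


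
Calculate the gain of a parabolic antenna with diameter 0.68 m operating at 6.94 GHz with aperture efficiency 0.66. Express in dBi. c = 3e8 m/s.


lambda = c/f = 3e8 / 6.94e+09 = 0.04322767 m
G = eta*(pi*D/lambda)^2 = 0.66*(pi*0.68/0.04322767)^2
G = 1611.8994 (linear)
G = 10*log10(1611.8994) = 32.0734 dBi

32.0734 dBi


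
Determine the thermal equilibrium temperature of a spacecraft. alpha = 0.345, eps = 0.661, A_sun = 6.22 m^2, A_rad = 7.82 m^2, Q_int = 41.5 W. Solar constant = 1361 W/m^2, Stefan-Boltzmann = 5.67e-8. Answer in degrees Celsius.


Numerator = alpha*S*A_sun + Q_int = 0.345*1361*6.22 + 41.5 = 2962.0699 W
Denominator = eps*sigma*A_rad = 0.661*5.67e-8*7.82 = 2.9308343e-07 W/K^4
T^4 = 1.0106576e+10 K^4
T = 317.0670 K = 43.9170 C

43.9170 degrees Celsius


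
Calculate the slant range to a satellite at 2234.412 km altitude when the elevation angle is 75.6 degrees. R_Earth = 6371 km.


h = 2234.412 km, el = 75.6 deg
d = -R_E*sin(el) + sqrt((R_E*sin(el))^2 + 2*R_E*h + h^2)
d = -6371.0000*sin(1.3195) + sqrt((6371.0000*0.9685832)^2 + 2*6371.0000*2234.412 + 2234.412^2)
d = 2287.4533 km

2287.4533 km


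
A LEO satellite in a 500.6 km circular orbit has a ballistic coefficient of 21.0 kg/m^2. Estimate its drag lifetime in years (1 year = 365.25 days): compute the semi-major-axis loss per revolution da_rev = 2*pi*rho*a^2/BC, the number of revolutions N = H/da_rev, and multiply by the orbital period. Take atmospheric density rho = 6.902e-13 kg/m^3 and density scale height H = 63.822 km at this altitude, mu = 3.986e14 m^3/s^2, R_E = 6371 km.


a = R_E + alt = 6871.6000 km = 6.8716e+06 m
da_rev = 2*pi*rho*a^2/BC = 2*pi*6.902e-13*(6.8716e+06)^2/21.0 = 9.751047 m per revolution
N = H/da_rev = 63822.0000 m / 9.751047 m = 6545.1430 revolutions
P = 2*pi*sqrt(a^3/mu) = 5668.8900 s
lifetime = N*P = 6545.1430 * 5668.8900 = 3.7103695e+07 s = 429.4409 days
years = 429.4409 / 365.25 = 1.1757 years

1.1757 years


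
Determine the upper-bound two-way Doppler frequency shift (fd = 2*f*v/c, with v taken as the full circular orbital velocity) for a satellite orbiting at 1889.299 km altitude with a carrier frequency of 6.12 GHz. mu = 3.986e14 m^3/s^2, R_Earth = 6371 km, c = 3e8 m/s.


r = 8.260299e+06 m
v = sqrt(mu/r) = 6946.5755 m/s (worst-case radial velocity)
f = 6.12 GHz = 6.12e+09 Hz
fd = 2*f*v/c = 2*6.12e+09*6946.5755/3.0e+08
fd = 283420.2823 Hz

283420.2823 Hz


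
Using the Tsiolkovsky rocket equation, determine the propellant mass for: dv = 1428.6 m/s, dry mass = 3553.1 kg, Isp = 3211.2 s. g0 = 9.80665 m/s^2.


ve = Isp * g0 = 3211.2 * 9.80665 = 31491.114480 m/s
mass ratio = exp(dv/ve) = exp(1428.6/31491.114480) = 1.04640992
m_prop = m_dry * (mr - 1) = 3553.1 * (1.04640992 - 1)
m_prop = 164.8991 kg

164.8991 kg


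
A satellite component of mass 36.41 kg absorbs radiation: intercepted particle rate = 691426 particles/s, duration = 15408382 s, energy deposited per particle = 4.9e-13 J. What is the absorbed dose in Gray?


Total energy deposited = rate * time * E_per
  = 691426 * 15408382 * 4.9e-13 = 5.2203 J
Dose = E_total / mass = 5.2203 / 36.41
Dose = 0.1433766 Gy

0.1434 Gy


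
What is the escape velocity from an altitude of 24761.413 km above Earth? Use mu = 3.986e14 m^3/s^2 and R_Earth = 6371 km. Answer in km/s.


r = 6371.0 + 24761.413 = 31132.4130 km = 3.1132413e+07 m
v_esc = sqrt(2*mu/r) = sqrt(2*3.986e14 / 3.1132413e+07)
v_esc = 5060.3115 m/s = 5.0603 km/s

5.0603 km/s


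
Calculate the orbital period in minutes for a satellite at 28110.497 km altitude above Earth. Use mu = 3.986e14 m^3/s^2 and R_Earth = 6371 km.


r = 34481.4970 km = 3.4481497e+07 m
T = 2*pi*sqrt(r^3/mu) = 2*pi*sqrt(4.0997591e+22 / 3.986e14)
T = 63722.1455 s = 1062.0358 min

1062.0358 minutes


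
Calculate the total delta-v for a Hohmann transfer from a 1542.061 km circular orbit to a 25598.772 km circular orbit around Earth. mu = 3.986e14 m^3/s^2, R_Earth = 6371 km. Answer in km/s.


r1 = 7913.0610 km = 7.913061e+06 m
r2 = 31969.7720 km = 3.1969772e+07 m
dv1 = sqrt(mu/r1)*(sqrt(2*r2/(r1+r2)) - 1) = 1889.0972 m/s
dv2 = sqrt(mu/r2)*(1 - sqrt(2*r1/(r1+r2))) = 1306.7106 m/s
total dv = |dv1| + |dv2| = 1889.0972 + 1306.7106 = 3195.8078 m/s = 3.1958 km/s

3.1958 km/s


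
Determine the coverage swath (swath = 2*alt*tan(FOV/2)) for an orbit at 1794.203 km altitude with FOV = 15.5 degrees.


FOV = 15.5 deg = 0.270526 rad
swath = 2 * alt * tan(FOV/2) = 2 * 1794.203 * tan(0.135263)
swath = 2 * 1794.203 * 0.136094
swath = 488.3606 km

488.3606 km


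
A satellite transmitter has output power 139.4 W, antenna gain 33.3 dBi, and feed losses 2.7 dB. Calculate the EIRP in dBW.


Pt = 139.4 W = 21.4426 dBW
EIRP = Pt_dBW + Gt - losses = 21.4426 + 33.3 - 2.7 = 52.0426 dBW

52.0426 dBW


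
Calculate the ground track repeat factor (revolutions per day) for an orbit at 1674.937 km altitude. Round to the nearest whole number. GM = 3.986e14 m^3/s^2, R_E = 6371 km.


r = 8.045937e+06 m
T = 2*pi*sqrt(r^3/mu) = 7182.5087 s = 119.7085 min
revs/day = 1440 / 119.7085 = 12.0292
Rounded: 12 revolutions per day

12 revolutions per day


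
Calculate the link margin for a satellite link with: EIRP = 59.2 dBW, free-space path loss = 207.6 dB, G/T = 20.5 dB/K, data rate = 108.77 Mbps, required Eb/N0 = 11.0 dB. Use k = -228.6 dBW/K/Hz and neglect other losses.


C/N0 = EIRP - FSPL + G/T - k = 59.2 - 207.6 + 20.5 - (-228.6)
C/N0 = 100.7000 dB-Hz
R_b = 108.77 Mbps = 1.0877e+08 bps -> 10*log10(R_b) = 80.3651 dB-Hz
Eb/N0 = C/N0 - 10*log10(R_b) = 100.7000 - 80.3651 = 20.3349 dB
Margin = Eb/N0 - Eb/N0_req = 20.3349 - 11.0 = 9.3349 dB (link closes)

9.3349 dB


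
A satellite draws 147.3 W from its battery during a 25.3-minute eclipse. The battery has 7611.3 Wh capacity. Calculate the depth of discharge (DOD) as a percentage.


E_used = P * t / 60 = 147.3 * 25.3 / 60 = 62.1115 Wh
DOD = E_used / E_total * 100 = 62.1115 / 7611.3 * 100
DOD = 0.8160433 %

0.8160 %


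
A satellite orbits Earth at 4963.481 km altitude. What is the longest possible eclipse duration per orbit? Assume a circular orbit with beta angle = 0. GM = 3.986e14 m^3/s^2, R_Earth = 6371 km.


r = 11334.4810 km
T = 200.1531 min
Eclipse fraction = arcsin(R_E/r)/pi = arcsin(6371.0000/11334.4810)/pi
= arcsin(0.5620901)/pi = 0.1900026
Eclipse duration = 0.1900026 * 200.1531 = 38.0296 min

38.0296 minutes


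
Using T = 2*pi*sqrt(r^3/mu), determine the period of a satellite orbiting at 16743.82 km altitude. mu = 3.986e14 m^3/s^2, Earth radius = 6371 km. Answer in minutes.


r = 23114.8200 km = 2.311482e+07 m
T = 2*pi*sqrt(r^3/mu) = 2*pi*sqrt(1.2350131e+22 / 3.986e14)
T = 34974.1360 s = 582.9023 min

582.9023 minutes


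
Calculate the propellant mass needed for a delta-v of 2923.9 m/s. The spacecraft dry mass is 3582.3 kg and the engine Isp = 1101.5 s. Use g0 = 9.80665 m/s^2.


ve = Isp * g0 = 1101.5 * 9.80665 = 10802.024975 m/s
mass ratio = exp(dv/ve) = exp(2923.9/10802.024975) = 1.31085649
m_prop = m_dry * (mr - 1) = 3582.3 * (1.31085649 - 1)
m_prop = 1113.5812 kg

1113.5812 kg


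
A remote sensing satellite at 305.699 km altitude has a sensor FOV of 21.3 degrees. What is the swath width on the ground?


FOV = 21.3 deg = 0.3717551 rad
swath = 2 * alt * tan(FOV/2) = 2 * 305.699 * tan(0.1858776)
swath = 2 * 305.699 * 0.1880483
swath = 114.9723 km

114.9723 km


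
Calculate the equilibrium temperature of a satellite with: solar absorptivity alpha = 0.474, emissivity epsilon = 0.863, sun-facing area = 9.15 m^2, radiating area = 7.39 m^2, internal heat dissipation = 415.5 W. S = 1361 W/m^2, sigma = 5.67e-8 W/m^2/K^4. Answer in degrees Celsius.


Numerator = alpha*S*A_sun + Q_int = 0.474*1361*9.15 + 415.5 = 6318.2931 W
Denominator = eps*sigma*A_rad = 0.863*5.67e-8*7.39 = 3.6160822e-07 W/K^4
T^4 = 1.7472759e+10 K^4
T = 363.5719 K = 90.4219 C

90.4219 degrees Celsius


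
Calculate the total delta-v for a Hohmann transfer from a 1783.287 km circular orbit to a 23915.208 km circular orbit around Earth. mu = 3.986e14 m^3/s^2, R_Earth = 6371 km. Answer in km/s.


r1 = 8154.2870 km = 8.154287e+06 m
r2 = 30286.2080 km = 3.0286208e+07 m
dv1 = sqrt(mu/r1)*(sqrt(2*r2/(r1+r2)) - 1) = 1784.8594 m/s
dv2 = sqrt(mu/r2)*(1 - sqrt(2*r1/(r1+r2))) = 1264.8457 m/s
total dv = |dv1| + |dv2| = 1784.8594 + 1264.8457 = 3049.7052 m/s = 3.0497 km/s

3.0497 km/s


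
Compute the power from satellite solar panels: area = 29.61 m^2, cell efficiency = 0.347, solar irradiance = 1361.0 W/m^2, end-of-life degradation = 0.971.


P = area * eta * S * degradation
P = 29.61 * 0.347 * 1361.0 * 0.971
P = 13578.2949 W

13578.2949 W


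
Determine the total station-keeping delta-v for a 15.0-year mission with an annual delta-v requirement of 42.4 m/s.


dV = rate * years = 42.4 * 15.0
dV = 636.0000 m/s

636.0000 m/s


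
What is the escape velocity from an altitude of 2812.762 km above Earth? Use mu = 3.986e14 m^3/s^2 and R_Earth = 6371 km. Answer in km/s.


r = 6371.0 + 2812.762 = 9183.7620 km = 9.183762e+06 m
v_esc = sqrt(2*mu/r) = sqrt(2*3.986e14 / 9.183762e+06)
v_esc = 9316.9408 m/s = 9.3169 km/s

9.3169 km/s


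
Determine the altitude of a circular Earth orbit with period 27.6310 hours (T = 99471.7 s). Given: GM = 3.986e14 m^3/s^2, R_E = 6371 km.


T = 99471.7 s
r = (mu*T^2/(4*pi^2))^(1/3) = (3.986e14 * 99471.7^2 / (4*pi^2))^(1/3)
r = 4.6400808e+07 m = 46400.8083 km
alt = r - R_E = 46400.8083 - 6371 = 40029.8083 km

40029.8083 km


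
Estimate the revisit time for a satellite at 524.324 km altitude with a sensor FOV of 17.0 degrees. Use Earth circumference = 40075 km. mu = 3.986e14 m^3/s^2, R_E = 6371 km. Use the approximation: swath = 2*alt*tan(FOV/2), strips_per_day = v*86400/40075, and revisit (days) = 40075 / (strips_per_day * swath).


swath = 2*524.324*tan(0.148353) = 156.7215 km
v = sqrt(mu/r) = 7603.1106 m/s = 7.6031 km/s
strips/day = v*86400/40075 = 7.6031*86400/40075 = 16.3920
coverage/day = strips * swath = 16.3920 * 156.7215 = 2568.9762 km
revisit = 40075 / 2568.9762 = 15.5996 days

15.5996 days


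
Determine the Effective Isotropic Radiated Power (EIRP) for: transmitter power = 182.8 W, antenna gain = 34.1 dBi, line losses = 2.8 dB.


Pt = 182.8 W = 22.6198 dBW
EIRP = Pt_dBW + Gt - losses = 22.6198 + 34.1 - 2.8 = 53.9198 dBW

53.9198 dBW


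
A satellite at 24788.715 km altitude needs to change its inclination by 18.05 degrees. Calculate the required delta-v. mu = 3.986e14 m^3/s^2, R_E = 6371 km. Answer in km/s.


r = 31159.7150 km = 3.1159715e+07 m
V = sqrt(mu/r) = 3576.6127 m/s
di = 18.05 deg = 0.3150319 rad
dV = 2*V*sin(di/2) = 2*3576.6127*sin(0.157516)
dV = 1122.0936 m/s = 1.1221 km/s

1.1221 km/s


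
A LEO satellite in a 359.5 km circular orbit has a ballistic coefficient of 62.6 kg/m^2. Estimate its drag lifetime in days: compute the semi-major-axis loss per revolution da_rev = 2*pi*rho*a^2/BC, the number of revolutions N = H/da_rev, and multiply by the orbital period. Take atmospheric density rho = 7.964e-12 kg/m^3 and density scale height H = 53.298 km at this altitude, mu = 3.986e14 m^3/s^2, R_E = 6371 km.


a = R_E + alt = 6730.5000 km = 6.7305e+06 m
da_rev = 2*pi*rho*a^2/BC = 2*pi*7.964e-12*(6.7305e+06)^2/62.6 = 36.210243 m per revolution
N = H/da_rev = 53298.0000 m / 36.210243 m = 1471.9039 revolutions
P = 2*pi*sqrt(a^3/mu) = 5495.1837 s
lifetime = N*P = 1471.9039 * 5495.1837 = 8.0883825e+06 s = 93.6155 days

93.6155 days


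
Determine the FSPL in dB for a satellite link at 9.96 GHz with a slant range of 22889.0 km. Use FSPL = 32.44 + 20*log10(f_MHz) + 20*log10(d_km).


f = 9.96 GHz = 9960.0000 MHz
d = 22889.0 km
FSPL = 32.44 + 20*log10(9960.0000) + 20*log10(22889.0)
FSPL = 32.44 + 79.9652 + 87.1925
FSPL = 199.5977 dB

199.5977 dB


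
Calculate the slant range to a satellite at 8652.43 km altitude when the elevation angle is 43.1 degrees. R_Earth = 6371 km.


h = 8652.43 km, el = 43.1 deg
d = -R_E*sin(el) + sqrt((R_E*sin(el))^2 + 2*R_E*h + h^2)
d = -6371.0000*sin(0.7522369) + sqrt((6371.0000*0.6832738)^2 + 2*6371.0000*8652.43 + 8652.43^2)
d = 9931.9463 km

9931.9463 km


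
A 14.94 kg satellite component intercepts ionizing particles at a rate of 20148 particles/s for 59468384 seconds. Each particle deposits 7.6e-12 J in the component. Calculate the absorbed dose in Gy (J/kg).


Total energy deposited = rate * time * E_per
  = 20148 * 59468384 * 7.6e-12 = 9.1061 J
Dose = E_total / mass = 9.1061 / 14.94
Dose = 0.6095103 Gy

0.6095 Gy


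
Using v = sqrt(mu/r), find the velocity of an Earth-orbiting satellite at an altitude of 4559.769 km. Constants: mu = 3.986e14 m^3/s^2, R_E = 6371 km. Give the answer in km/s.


r = R_E + alt = 6371.0 + 4559.769 = 10930.7690 km = 1.0930769e+07 m
v = sqrt(mu/r) = sqrt(3.986e14 / 1.0930769e+07) = 6038.6977 m/s = 6.0387 km/s

6.0387 km/s


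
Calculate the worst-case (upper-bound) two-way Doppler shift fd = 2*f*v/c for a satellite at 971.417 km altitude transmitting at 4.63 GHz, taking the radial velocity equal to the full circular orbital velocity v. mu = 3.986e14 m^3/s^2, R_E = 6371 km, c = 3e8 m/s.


r = 7.342417e+06 m
v = sqrt(mu/r) = 7367.9916 m/s (worst-case radial velocity)
f = 4.63 GHz = 4.63e+09 Hz
fd = 2*f*v/c = 2*4.63e+09*7367.9916/3.0e+08
fd = 227425.3419 Hz

227425.3419 Hz


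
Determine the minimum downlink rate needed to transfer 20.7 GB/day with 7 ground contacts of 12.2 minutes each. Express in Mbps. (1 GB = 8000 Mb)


total contact time = 7 * 12.2 * 60 = 5124.0000 s
data = 20.7 GB = 165600.0000 Mb
rate = 165600.0000 / 5124.0000 = 32.3185 Mbps

32.3185 Mbps


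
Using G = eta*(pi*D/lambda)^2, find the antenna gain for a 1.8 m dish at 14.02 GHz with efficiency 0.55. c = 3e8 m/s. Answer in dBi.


lambda = c/f = 3e8 / 1.402e+10 = 0.021398 m
G = eta*(pi*D/lambda)^2 = 0.55*(pi*1.8/0.021398)^2
G = 38411.4731 (linear)
G = 10*log10(38411.4731) = 45.8446 dBi

45.8446 dBi


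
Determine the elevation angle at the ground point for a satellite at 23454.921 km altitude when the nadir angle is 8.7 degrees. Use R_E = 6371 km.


r = R_E + alt = 29825.9210 km
Law of sines in the satellite / Earth-center / ground-point triangle:
  sin(nadir)/R_E = sin(90 + el)/r  =>  cos(el) = (r/R_E)*sin(nadir)
cos(el) = (29825.9210 / 6371.0000) * sin(8.7 deg) = 0.7081295
el = arccos(0.7081295) = 44.9171 deg
(Earth-central angle = 90 - nadir - el = 36.3829 deg)

44.9171 degrees


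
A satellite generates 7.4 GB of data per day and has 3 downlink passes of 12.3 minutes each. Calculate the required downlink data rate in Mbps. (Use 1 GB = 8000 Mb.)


total contact time = 3 * 12.3 * 60 = 2214.0000 s
data = 7.4 GB = 59200.0000 Mb
rate = 59200.0000 / 2214.0000 = 26.7389 Mbps

26.7389 Mbps


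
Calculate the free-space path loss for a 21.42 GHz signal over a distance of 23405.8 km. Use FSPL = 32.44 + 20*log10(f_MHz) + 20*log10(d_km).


f = 21.42 GHz = 21420.0000 MHz
d = 23405.8 km
FSPL = 32.44 + 20*log10(21420.0000) + 20*log10(23405.8)
FSPL = 32.44 + 86.6164 + 87.3865
FSPL = 206.4429 dB

206.4429 dB


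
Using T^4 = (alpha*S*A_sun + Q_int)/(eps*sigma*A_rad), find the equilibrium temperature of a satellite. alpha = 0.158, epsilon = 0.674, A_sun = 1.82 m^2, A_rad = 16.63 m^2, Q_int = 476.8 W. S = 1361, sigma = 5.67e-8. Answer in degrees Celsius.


Numerator = alpha*S*A_sun + Q_int = 0.158*1361*1.82 + 476.8 = 868.1692 W
Denominator = eps*sigma*A_rad = 0.674*5.67e-8*16.63 = 6.3552875e-07 W/K^4
T^4 = 1.366058e+09 K^4
T = 192.2504 K = -80.8996 C

-80.8996 degrees Celsius


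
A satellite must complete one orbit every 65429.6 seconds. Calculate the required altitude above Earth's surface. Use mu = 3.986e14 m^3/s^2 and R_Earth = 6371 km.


T = 65429.6 s
r = (mu*T^2/(4*pi^2))^(1/3) = (3.986e14 * 65429.6^2 / (4*pi^2))^(1/3)
r = 3.509474e+07 m = 35094.7400 km
alt = r - R_E = 35094.7400 - 6371 = 28723.7400 km

28723.7400 km


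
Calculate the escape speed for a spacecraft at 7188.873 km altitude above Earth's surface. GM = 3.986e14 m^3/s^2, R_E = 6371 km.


r = 6371.0 + 7188.873 = 13559.8730 km = 1.3559873e+07 m
v_esc = sqrt(2*mu/r) = sqrt(2*3.986e14 / 1.3559873e+07)
v_esc = 7667.5362 m/s = 7.6675 km/s

7.6675 km/s


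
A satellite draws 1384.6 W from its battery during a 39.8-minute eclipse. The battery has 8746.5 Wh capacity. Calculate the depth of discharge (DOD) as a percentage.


E_used = P * t / 60 = 1384.6 * 39.8 / 60 = 918.4513 Wh
DOD = E_used / E_total * 100 = 918.4513 / 8746.5 * 100
DOD = 10.5008 %

10.5008 %


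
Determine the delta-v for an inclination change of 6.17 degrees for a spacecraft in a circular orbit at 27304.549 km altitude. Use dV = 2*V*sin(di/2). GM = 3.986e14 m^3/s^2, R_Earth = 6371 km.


r = 33675.5490 km = 3.3675549e+07 m
V = sqrt(mu/r) = 3440.4187 m/s
di = 6.17 deg = 0.1076868 rad
dV = 2*V*sin(di/2) = 2*3440.4187*sin(0.05384341)
dV = 370.3087 m/s = 0.3703087 km/s

0.3703 km/s


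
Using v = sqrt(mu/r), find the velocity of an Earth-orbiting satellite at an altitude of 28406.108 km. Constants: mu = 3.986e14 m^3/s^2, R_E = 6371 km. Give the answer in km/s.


r = R_E + alt = 6371.0 + 28406.108 = 34777.1080 km = 3.4777108e+07 m
v = sqrt(mu/r) = sqrt(3.986e14 / 3.4777108e+07) = 3385.4930 m/s = 3.3855 km/s

3.3855 km/s


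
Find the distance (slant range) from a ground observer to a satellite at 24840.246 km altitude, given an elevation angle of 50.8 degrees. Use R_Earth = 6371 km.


h = 24840.246 km, el = 50.8 deg
d = -R_E*sin(el) + sqrt((R_E*sin(el))^2 + 2*R_E*h + h^2)
d = -6371.0000*sin(0.8866273) + sqrt((6371.0000*0.7749445)^2 + 2*6371.0000*24840.246 + 24840.246^2)
d = 26013.2389 km

26013.2389 km


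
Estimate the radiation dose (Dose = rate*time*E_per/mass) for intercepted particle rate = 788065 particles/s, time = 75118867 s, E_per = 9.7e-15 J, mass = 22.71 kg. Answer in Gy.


Total energy deposited = rate * time * E_per
  = 788065 * 75118867 * 9.7e-15 = 0.5742259 J
Dose = E_total / mass = 0.5742259 / 22.71
Dose = 0.02528516 Gy

0.0253 Gy


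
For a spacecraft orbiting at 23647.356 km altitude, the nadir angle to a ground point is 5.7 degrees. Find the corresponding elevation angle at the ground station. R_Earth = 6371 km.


r = R_E + alt = 30018.3560 km
Law of sines in the satellite / Earth-center / ground-point triangle:
  sin(nadir)/R_E = sin(90 + el)/r  =>  cos(el) = (r/R_E)*sin(nadir)
cos(el) = (30018.3560 / 6371.0000) * sin(5.7 deg) = 0.4679667
el = arccos(0.4679667) = 62.0976 deg
(Earth-central angle = 90 - nadir - el = 22.2024 deg)

62.0976 degrees


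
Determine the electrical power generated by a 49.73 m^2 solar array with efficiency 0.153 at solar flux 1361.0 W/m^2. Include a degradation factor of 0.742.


P = area * eta * S * degradation
P = 49.73 * 0.153 * 1361.0 * 0.742
P = 7683.7269 W

7683.7269 W


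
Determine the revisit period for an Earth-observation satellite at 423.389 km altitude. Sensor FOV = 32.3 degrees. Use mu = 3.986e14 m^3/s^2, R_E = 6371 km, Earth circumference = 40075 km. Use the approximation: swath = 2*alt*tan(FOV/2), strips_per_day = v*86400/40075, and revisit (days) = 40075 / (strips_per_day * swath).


swath = 2*423.389*tan(0.2818707) = 245.2106 km
v = sqrt(mu/r) = 7659.3769 m/s = 7.6594 km/s
strips/day = v*86400/40075 = 7.6594*86400/40075 = 16.5133
coverage/day = strips * swath = 16.5133 * 245.2106 = 4049.2347 km
revisit = 40075 / 4049.2347 = 9.8969 days

9.8969 days


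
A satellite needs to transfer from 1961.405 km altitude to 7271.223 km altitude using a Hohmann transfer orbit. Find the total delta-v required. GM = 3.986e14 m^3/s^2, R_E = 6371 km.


r1 = 8332.4050 km = 8.332405e+06 m
r2 = 13642.2230 km = 1.3642223e+07 m
dv1 = sqrt(mu/r1)*(sqrt(2*r2/(r1+r2)) - 1) = 790.4561 m/s
dv2 = sqrt(mu/r2)*(1 - sqrt(2*r1/(r1+r2))) = 698.1473 m/s
total dv = |dv1| + |dv2| = 790.4561 + 698.1473 = 1488.6034 m/s = 1.4886 km/s

1.4886 km/s


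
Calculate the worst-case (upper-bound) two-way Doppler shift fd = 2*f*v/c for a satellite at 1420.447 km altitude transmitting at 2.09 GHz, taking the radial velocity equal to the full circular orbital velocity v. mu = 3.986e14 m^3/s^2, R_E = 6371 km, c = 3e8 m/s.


r = 7.791447e+06 m
v = sqrt(mu/r) = 7152.5283 m/s (worst-case radial velocity)
f = 2.09 GHz = 2.09e+09 Hz
fd = 2*f*v/c = 2*2.09e+09*7152.5283/3.0e+08
fd = 99658.5614 Hz

99658.5614 Hz


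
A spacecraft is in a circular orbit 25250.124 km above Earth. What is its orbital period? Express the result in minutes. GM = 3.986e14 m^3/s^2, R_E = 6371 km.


r = 31621.1240 km = 3.1621124e+07 m
T = 2*pi*sqrt(r^3/mu) = 2*pi*sqrt(3.1617819e+22 / 3.986e14)
T = 55959.9317 s = 932.6655 min

932.6655 minutes
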